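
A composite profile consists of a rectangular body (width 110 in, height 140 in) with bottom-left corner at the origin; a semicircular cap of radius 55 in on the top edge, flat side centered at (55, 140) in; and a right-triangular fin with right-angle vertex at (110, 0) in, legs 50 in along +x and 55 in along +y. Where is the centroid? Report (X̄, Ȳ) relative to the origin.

X̄ = 59.58 in, Ȳ = 87.30 in

rectangular body: A = 110 × 140 = 15400.00, centroid at (55.00, 70.00).
semicircular top: A = ½π·55² = 4751.66, centroid at (55.00, 163.34).
triangular fin: A = ½·50·55 = 1375.00, centroid at (126.67, 18.33).
ΣA = 21526.66 in²
ΣAX̄ = (15400.00)(55.00) + (4751.66)(55.00) + (1375.00)(126.67) = 1282507.91 in³
ΣAȲ = (15400.00)(70.00) + (4751.66)(163.34) + (1375.00)(18.33) = 1879357.24 in³
X̄ = 1282507.91 / 21526.66 = 59.58 in
Ȳ = 1879357.24 / 21526.66 = 87.30 in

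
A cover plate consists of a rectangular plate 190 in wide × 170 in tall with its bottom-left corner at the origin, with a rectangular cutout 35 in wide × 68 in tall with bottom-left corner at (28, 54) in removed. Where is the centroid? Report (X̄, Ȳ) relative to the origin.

plate: A = 190 × 170 = 32300.00, centroid at (95.00, 85.00).
hole: A = −(35 × 68) = -2380.00, centroid at (45.50, 88.00).
ΣA = 29920.00 in², ΣAX̄ = 2960210.00 in³, ΣAȲ = 2536060.00 in³.
X̄ = 2960210.00/29920.00 = 98.94 in; Ȳ = 2536060.00/29920.00 = 84.76 in.

X̄ = 98.94 in, Ȳ = 84.76 in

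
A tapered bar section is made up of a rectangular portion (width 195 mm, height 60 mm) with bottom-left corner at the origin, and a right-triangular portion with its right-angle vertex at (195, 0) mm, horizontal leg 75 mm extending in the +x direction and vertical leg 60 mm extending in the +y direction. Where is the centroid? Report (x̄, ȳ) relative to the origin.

x̄ = 117.26 mm, ȳ = 28.39 mm

Part | A | x̄ᵢ | ȳᵢ | A·x̄ᵢ | A·ȳᵢ
rectangular portion | 11700.00 | 97.50 | 30.00 | 1140750.00 | 351000.00
triangular portion | 2250.00 | 220.00 | 20.00 | 495000.00 | 45000.00
Σ | 13950.00 |  |  | 1635750.00 | 396000.00
x̄ = 1635750.00 / 13950.00 = 117.26 mm
ȳ = 396000.00 / 13950.00 = 28.39 mm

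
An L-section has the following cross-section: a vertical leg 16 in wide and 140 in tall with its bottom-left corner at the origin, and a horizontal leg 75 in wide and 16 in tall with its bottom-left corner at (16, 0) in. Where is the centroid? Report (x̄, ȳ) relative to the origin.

x̄ = 23.87 in, ȳ = 48.37 in

Part | A | x̄ᵢ | ȳᵢ | A·x̄ᵢ | A·ȳᵢ
vertical leg | 2240.00 | 8.00 | 70.00 | 17920.00 | 156800.00
horizontal leg | 1200.00 | 53.50 | 8.00 | 64200.00 | 9600.00
Σ | 3440.00 |  |  | 82120.00 | 166400.00
x̄ = 82120.00 / 3440.00 = 23.87 in
ȳ = 166400.00 / 3440.00 = 48.37 in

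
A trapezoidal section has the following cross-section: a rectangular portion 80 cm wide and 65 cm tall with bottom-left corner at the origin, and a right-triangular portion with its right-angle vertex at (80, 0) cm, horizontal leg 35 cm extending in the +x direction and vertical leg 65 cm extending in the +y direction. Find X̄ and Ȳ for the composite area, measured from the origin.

rectangular portion: A = 80 × 65 = 5200.00, centroid at (40.00, 32.50).
triangular portion: A = ½·35·65 = 1137.50, centroid at (91.67, 21.67).
ΣA = 6337.50 cm², ΣAX̄ = 312270.83 cm³, ΣAȲ = 193645.83 cm³.
X̄ = 312270.83/6337.50 = 49.27 cm; Ȳ = 193645.83/6337.50 = 30.56 cm.

X̄ = 49.27 cm, Ȳ = 30.56 cm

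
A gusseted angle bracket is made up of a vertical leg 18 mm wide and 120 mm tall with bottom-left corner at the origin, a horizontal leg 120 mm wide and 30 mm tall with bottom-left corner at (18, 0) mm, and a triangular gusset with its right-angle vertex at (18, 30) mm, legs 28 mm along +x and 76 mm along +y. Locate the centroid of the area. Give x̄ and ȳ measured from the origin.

x̄ = 48.26 mm, ȳ = 35.53 mm

vertical leg: A = 18 × 120 = 2160.00, centroid at (9.00, 60.00).
horizontal leg: A = 120 × 30 = 3600.00, centroid at (78.00, 15.00).
gusset: A = ½·28·76 = 1064.00, centroid at (27.33, 55.33).
ΣA = 6824.00 mm², ΣAx̄ = 329322.67 mm³, ΣAȳ = 242474.67 mm³.
x̄ = 329322.67/6824.00 = 48.26 mm; ȳ = 242474.67/6824.00 = 35.53 mm.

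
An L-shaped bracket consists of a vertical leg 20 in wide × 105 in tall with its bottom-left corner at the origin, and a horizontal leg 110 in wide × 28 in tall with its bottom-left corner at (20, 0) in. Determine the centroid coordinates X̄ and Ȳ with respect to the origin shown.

X̄ = 48.65 in, Ȳ = 29.61 in

vertical leg: A = 20 × 105 = 2100.00, centroid at (10.00, 52.50).
horizontal leg: A = 110 × 28 = 3080.00, centroid at (75.00, 14.00).
ΣA = 5180.00 in²
ΣAX̄ = (2100.00)(10.00) + (3080.00)(75.00) = 252000.00 in³
ΣAȲ = (2100.00)(52.50) + (3080.00)(14.00) = 153370.00 in³
X̄ = 252000.00 / 5180.00 = 48.65 in
Ȳ = 153370.00 / 5180.00 = 29.61 in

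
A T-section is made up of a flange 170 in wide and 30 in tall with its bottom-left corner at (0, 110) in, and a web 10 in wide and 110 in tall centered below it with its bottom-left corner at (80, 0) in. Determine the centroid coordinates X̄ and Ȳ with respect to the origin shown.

X̄ = 85.00 in, Ȳ = 112.58 in

Part | A | x̄ᵢ | ȳᵢ | A·x̄ᵢ | A·ȳᵢ
web | 1100.00 | 85.00 | 55.00 | 93500.00 | 60500.00
flange | 5100.00 | 85.00 | 125.00 | 433500.00 | 637500.00
Σ | 6200.00 |  |  | 527000.00 | 698000.00
X̄ = 527000.00 / 6200.00 = 85.00 in
Ȳ = 698000.00 / 6200.00 = 112.58 in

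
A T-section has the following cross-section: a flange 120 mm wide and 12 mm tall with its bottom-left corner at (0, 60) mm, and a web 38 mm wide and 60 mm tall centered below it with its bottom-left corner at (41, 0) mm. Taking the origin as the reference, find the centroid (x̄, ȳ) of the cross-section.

web: A = 38 × 60 = 2280.00, centroid at (60.00, 30.00).
flange: A = 120 × 12 = 1440.00, centroid at (60.00, 66.00).
ΣA = 3720.00 mm², ΣAx̄ = 223200.00 mm³, ΣAȳ = 163440.00 mm³.
x̄ = 223200.00/3720.00 = 60.00 mm; ȳ = 163440.00/3720.00 = 43.94 mm.

x̄ = 60.00 mm, ȳ = 43.94 mm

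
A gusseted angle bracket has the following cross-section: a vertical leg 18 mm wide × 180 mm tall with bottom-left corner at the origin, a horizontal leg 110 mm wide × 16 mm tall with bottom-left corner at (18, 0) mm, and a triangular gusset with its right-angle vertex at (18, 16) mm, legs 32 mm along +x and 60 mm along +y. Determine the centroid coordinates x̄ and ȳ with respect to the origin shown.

vertical leg: A = 18 × 180 = 3240.00, centroid at (9.00, 90.00).
horizontal leg: A = 110 × 16 = 1760.00, centroid at (73.00, 8.00).
gusset: A = ½·32·60 = 960.00, centroid at (28.67, 36.00).
ΣA = 5960.00 mm², ΣAx̄ = 185160.00 mm³, ΣAȳ = 340240.00 mm³.
x̄ = 185160.00/5960.00 = 31.07 mm; ȳ = 340240.00/5960.00 = 57.09 mm.

x̄ = 31.07 mm, ȳ = 57.09 mm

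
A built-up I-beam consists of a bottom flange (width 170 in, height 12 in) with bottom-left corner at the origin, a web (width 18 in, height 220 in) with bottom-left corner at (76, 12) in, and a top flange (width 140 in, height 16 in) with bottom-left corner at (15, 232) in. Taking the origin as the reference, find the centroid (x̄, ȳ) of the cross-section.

x̄ = 85.00 in, ȳ = 125.36 in

Part | A | x̄ᵢ | ȳᵢ | A·x̄ᵢ | A·ȳᵢ
bottom flange | 2040.00 | 85.00 | 6.00 | 173400.00 | 12240.00
web | 3960.00 | 85.00 | 122.00 | 336600.00 | 483120.00
top flange | 2240.00 | 85.00 | 240.00 | 190400.00 | 537600.00
Σ | 8240.00 |  |  | 700400.00 | 1032960.00
x̄ = 700400.00 / 8240.00 = 85.00 in
ȳ = 1032960.00 / 8240.00 = 125.36 in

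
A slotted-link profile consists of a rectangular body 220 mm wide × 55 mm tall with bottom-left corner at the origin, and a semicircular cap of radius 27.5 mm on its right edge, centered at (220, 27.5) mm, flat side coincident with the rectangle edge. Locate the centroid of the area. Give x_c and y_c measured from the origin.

x_c = 120.88 mm, y_c = 27.50 mm

rectangular body: A = 220 × 55 = 12100.00, centroid at (110.00, 27.50).
semicircular end: A = ½π·27.5² = 1187.91, centroid at (231.67, 27.50).
ΣA = 13287.91 mm², ΣAx_c = 1606205.82 mm³, ΣAy_c = 365417.65 mm³.
x_c = 1606205.82/13287.91 = 120.88 mm; y_c = 365417.65/13287.91 = 27.50 mm.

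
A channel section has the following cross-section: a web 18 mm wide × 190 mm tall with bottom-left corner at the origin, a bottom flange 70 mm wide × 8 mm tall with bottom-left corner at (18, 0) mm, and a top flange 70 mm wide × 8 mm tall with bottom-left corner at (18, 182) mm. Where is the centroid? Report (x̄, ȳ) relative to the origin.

x̄ = 19.85 mm, ȳ = 95.00 mm

web: A = 18 × 190 = 3420.00, centroid at (9.00, 95.00).
bottom flange: A = 70 × 8 = 560.00, centroid at (53.00, 4.00).
top flange: A = 70 × 8 = 560.00, centroid at (53.00, 186.00).
ΣA = 4540.00 mm², ΣAx̄ = 90140.00 mm³, ΣAȳ = 431300.00 mm³.
x̄ = 90140.00/4540.00 = 19.85 mm; ȳ = 431300.00/4540.00 = 95.00 mm.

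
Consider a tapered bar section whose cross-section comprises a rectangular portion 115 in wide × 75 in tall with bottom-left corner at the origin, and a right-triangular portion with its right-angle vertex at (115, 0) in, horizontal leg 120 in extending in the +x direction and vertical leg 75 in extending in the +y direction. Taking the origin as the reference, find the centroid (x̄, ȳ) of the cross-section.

rectangular portion: A = 115 × 75 = 8625.00, centroid at (57.50, 37.50).
triangular portion: A = ½·120·75 = 4500.00, centroid at (155.00, 25.00).
ΣA = 13125.00 in²
ΣAx̄ = (8625.00)(57.50) + (4500.00)(155.00) = 1193437.50 in³
ΣAȳ = (8625.00)(37.50) + (4500.00)(25.00) = 435937.50 in³
x̄ = 1193437.50 / 13125.00 = 90.93 in
ȳ = 435937.50 / 13125.00 = 33.21 in

x̄ = 90.93 in, ȳ = 33.21 in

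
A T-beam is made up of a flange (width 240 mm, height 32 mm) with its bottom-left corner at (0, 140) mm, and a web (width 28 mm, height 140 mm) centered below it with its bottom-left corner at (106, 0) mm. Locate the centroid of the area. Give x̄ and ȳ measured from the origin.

x̄ = 120.00 mm, ȳ = 126.94 mm

web: A = 28 × 140 = 3920.00, centroid at (120.00, 70.00).
flange: A = 240 × 32 = 7680.00, centroid at (120.00, 156.00).
ΣA = 11600.00 mm²
ΣAx̄ = (3920.00)(120.00) + (7680.00)(120.00) = 1392000.00 mm³
ΣAȳ = (3920.00)(70.00) + (7680.00)(156.00) = 1472480.00 mm³
x̄ = 1392000.00 / 11600.00 = 120.00 mm
ȳ = 1472480.00 / 11600.00 = 126.94 mm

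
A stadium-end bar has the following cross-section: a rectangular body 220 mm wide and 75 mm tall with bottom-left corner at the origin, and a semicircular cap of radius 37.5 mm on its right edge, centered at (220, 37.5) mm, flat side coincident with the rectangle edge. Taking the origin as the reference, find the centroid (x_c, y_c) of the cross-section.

x_c = 124.87 mm, y_c = 37.50 mm

Part | A | x̄ᵢ | ȳᵢ | A·x̄ᵢ | A·ȳᵢ
rectangular body | 16500.00 | 110.00 | 37.50 | 1815000.00 | 618750.00
semicircular end | 2208.93 | 235.92 | 37.50 | 521121.36 | 82834.96
Σ | 18708.93 |  |  | 2336121.36 | 701584.96
x_c = 2336121.36 / 18708.93 = 124.87 mm
y_c = 701584.96 / 18708.93 = 37.50 mm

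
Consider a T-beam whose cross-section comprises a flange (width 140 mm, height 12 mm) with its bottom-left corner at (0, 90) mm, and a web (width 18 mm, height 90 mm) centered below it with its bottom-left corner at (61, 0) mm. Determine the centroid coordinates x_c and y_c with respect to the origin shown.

x_c = 70.00 mm, y_c = 70.96 mm

web: A = 18 × 90 = 1620.00, centroid at (70.00, 45.00).
flange: A = 140 × 12 = 1680.00, centroid at (70.00, 96.00).
ΣA = 3300.00 mm², ΣAx_c = 231000.00 mm³, ΣAy_c = 234180.00 mm³.
x_c = 231000.00/3300.00 = 70.00 mm; y_c = 234180.00/3300.00 = 70.96 mm.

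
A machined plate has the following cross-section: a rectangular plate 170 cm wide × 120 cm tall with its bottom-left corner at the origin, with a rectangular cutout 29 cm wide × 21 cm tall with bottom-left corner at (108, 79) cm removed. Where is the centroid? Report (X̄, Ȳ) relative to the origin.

plate: A = 170 × 120 = 20400.00, centroid at (85.00, 60.00).
hole: A = −(29 × 21) = -609.00, centroid at (122.50, 89.50).
ΣA = 19791.00 cm²
ΣAX̄ = (20400.00)(85.00) + (-609.00)(122.50) = 1659397.50 cm³
ΣAȲ = (20400.00)(60.00) + (-609.00)(89.50) = 1169494.50 cm³
X̄ = 1659397.50 / 19791.00 = 83.85 cm
Ȳ = 1169494.50 / 19791.00 = 59.09 cm

X̄ = 83.85 cm, Ȳ = 59.09 cm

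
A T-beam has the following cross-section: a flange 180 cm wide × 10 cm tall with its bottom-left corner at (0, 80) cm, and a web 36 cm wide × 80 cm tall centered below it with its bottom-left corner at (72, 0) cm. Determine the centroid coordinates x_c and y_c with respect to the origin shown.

x_c = 90.00 cm, y_c = 57.31 cm

web: A = 36 × 80 = 2880.00, centroid at (90.00, 40.00).
flange: A = 180 × 10 = 1800.00, centroid at (90.00, 85.00).
ΣA = 4680.00 cm², ΣAx_c = 421200.00 cm³, ΣAy_c = 268200.00 cm³.
x_c = 421200.00/4680.00 = 90.00 cm; y_c = 268200.00/4680.00 = 57.31 cm.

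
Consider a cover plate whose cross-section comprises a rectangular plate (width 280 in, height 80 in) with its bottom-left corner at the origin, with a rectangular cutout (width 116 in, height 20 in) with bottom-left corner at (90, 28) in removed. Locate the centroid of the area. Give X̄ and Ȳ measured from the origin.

X̄ = 139.08 in, Ȳ = 40.23 in

plate: A = 280 × 80 = 22400.00, centroid at (140.00, 40.00).
hole: A = −(116 × 20) = -2320.00, centroid at (148.00, 38.00).
ΣA = 20080.00 in²
ΣAX̄ = (22400.00)(140.00) + (-2320.00)(148.00) = 2792640.00 in³
ΣAȲ = (22400.00)(40.00) + (-2320.00)(38.00) = 807840.00 in³
X̄ = 2792640.00 / 20080.00 = 139.08 in
Ȳ = 807840.00 / 20080.00 = 40.23 in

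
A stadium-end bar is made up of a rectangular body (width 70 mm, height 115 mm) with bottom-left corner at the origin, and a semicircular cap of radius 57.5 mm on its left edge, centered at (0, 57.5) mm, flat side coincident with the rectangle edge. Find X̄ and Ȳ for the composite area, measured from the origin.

X̄ = 11.70 mm, Ȳ = 57.50 mm

rectangular body: A = 70 × 115 = 8050.00, centroid at (35.00, 57.50).
semicircular end: A = ½π·57.5² = 5193.45, centroid at (-24.40, 57.50).
ΣA = 13243.45 mm²
ΣAX̄ = (8050.00)(35.00) + (5193.45)(-24.40) = 155010.42 mm³
ΣAȲ = (8050.00)(57.50) + (5193.45)(57.50) = 761498.11 mm³
X̄ = 155010.42 / 13243.45 = 11.70 mm
Ȳ = 761498.11 / 13243.45 = 57.50 mm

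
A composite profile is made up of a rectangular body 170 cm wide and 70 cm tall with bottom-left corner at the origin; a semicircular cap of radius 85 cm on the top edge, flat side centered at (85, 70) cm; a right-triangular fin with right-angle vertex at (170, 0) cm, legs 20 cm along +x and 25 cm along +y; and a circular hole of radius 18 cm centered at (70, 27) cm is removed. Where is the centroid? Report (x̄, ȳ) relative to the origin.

x̄ = 86.70 cm, ȳ = 70.95 cm

rectangular body: A = 170 × 70 = 11900.00, centroid at (85.00, 35.00).
semicircular top: A = ½π·85² = 11349.00, centroid at (85.00, 106.08).
triangular fin: A = ½·20·25 = 250.00, centroid at (176.67, 8.33).
hole: A = −π·18² = -1017.88, centroid at (70.00, 27.00).
ΣA = 22481.13 cm²
ΣAx̄ = (11900.00)(85.00) + (11349.00)(85.00) + (250.00)(176.67) + (-1017.88)(70.00) = 1949080.64 cm³
ΣAȳ = (11900.00)(35.00) + (11349.00)(106.08) + (250.00)(8.33) + (-1017.88)(27.00) = 1594947.59 cm³
x̄ = 1949080.64 / 22481.13 = 86.70 cm
ȳ = 1594947.59 / 22481.13 = 70.95 cm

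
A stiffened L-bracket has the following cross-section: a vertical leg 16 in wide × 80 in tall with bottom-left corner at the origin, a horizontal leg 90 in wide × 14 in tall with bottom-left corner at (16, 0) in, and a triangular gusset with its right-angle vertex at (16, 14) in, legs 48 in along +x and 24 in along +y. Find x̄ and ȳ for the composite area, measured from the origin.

Part | A | x̄ᵢ | ȳᵢ | A·x̄ᵢ | A·ȳᵢ
vertical leg | 1280.00 | 8.00 | 40.00 | 10240.00 | 51200.00
horizontal leg | 1260.00 | 61.00 | 7.00 | 76860.00 | 8820.00
gusset | 576.00 | 32.00 | 22.00 | 18432.00 | 12672.00
Σ | 3116.00 |  |  | 105532.00 | 72692.00
x̄ = 105532.00 / 3116.00 = 33.87 in
ȳ = 72692.00 / 3116.00 = 23.33 in

x̄ = 33.87 in, ȳ = 23.33 in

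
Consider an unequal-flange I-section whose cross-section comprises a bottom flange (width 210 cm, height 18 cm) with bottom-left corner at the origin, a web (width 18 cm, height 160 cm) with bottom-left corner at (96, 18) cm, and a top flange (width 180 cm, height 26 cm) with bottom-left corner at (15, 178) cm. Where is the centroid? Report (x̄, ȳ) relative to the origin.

bottom flange: A = 210 × 18 = 3780.00, centroid at (105.00, 9.00).
web: A = 18 × 160 = 2880.00, centroid at (105.00, 98.00).
top flange: A = 180 × 26 = 4680.00, centroid at (105.00, 191.00).
ΣA = 11340.00 cm²
ΣAx̄ = (3780.00)(105.00) + (2880.00)(105.00) + (4680.00)(105.00) = 1190700.00 cm³
ΣAȳ = (3780.00)(9.00) + (2880.00)(98.00) + (4680.00)(191.00) = 1210140.00 cm³
x̄ = 1190700.00 / 11340.00 = 105.00 cm
ȳ = 1210140.00 / 11340.00 = 106.71 cm

x̄ = 105.00 cm, ȳ = 106.71 cm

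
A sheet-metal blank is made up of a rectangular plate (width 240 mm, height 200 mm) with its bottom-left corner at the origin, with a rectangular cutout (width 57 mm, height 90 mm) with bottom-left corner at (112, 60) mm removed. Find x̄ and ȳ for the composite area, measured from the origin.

x̄ = 117.55 mm, ȳ = 99.40 mm

plate: A = 240 × 200 = 48000.00, centroid at (120.00, 100.00).
hole: A = −(57 × 90) = -5130.00, centroid at (140.50, 105.00).
ΣA = 42870.00 mm²
ΣAx̄ = (48000.00)(120.00) + (-5130.00)(140.50) = 5039235.00 mm³
ΣAȳ = (48000.00)(100.00) + (-5130.00)(105.00) = 4261350.00 mm³
x̄ = 5039235.00 / 42870.00 = 117.55 mm
ȳ = 4261350.00 / 42870.00 = 99.40 mm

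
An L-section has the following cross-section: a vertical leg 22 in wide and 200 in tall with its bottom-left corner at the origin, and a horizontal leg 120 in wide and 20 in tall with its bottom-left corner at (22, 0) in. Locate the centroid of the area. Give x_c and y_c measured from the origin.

vertical leg: A = 22 × 200 = 4400.00, centroid at (11.00, 100.00).
horizontal leg: A = 120 × 20 = 2400.00, centroid at (82.00, 10.00).
ΣA = 6800.00 in², ΣAx_c = 245200.00 in³, ΣAy_c = 464000.00 in³.
x_c = 245200.00/6800.00 = 36.06 in; y_c = 464000.00/6800.00 = 68.24 in.

x_c = 36.06 in, y_c = 68.24 in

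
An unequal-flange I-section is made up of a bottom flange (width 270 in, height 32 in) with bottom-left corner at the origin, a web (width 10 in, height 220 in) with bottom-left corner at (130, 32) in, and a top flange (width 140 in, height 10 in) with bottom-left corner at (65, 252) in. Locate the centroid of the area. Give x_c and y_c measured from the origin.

bottom flange: A = 270 × 32 = 8640.00, centroid at (135.00, 16.00).
web: A = 10 × 220 = 2200.00, centroid at (135.00, 142.00).
top flange: A = 140 × 10 = 1400.00, centroid at (135.00, 257.00).
ΣA = 12240.00 in², ΣAx_c = 1652400.00 in³, ΣAy_c = 810440.00 in³.
x_c = 1652400.00/12240.00 = 135.00 in; y_c = 810440.00/12240.00 = 66.21 in.

x_c = 135.00 in, y_c = 66.21 in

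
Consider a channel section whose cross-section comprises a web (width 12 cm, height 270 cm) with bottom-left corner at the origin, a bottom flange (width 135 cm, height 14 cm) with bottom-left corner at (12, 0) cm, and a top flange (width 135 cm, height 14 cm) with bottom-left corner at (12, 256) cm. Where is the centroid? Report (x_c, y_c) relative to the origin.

web: A = 12 × 270 = 3240.00, centroid at (6.00, 135.00).
bottom flange: A = 135 × 14 = 1890.00, centroid at (79.50, 7.00).
top flange: A = 135 × 14 = 1890.00, centroid at (79.50, 263.00).
ΣA = 7020.00 cm², ΣAx_c = 319950.00 cm³, ΣAy_c = 947700.00 cm³.
x_c = 319950.00/7020.00 = 45.58 cm; y_c = 947700.00/7020.00 = 135.00 cm.

x_c = 45.58 cm, y_c = 135.00 cm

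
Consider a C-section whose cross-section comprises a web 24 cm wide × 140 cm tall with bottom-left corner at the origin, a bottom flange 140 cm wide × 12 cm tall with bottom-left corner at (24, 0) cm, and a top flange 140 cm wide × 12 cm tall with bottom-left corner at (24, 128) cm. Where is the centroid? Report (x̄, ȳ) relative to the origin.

web: A = 24 × 140 = 3360.00, centroid at (12.00, 70.00).
bottom flange: A = 140 × 12 = 1680.00, centroid at (94.00, 6.00).
top flange: A = 140 × 12 = 1680.00, centroid at (94.00, 134.00).
ΣA = 6720.00 cm², ΣAx̄ = 356160.00 cm³, ΣAȳ = 470400.00 cm³.
x̄ = 356160.00/6720.00 = 53.00 cm; ȳ = 470400.00/6720.00 = 70.00 cm.

x̄ = 53.00 cm, ȳ = 70.00 cm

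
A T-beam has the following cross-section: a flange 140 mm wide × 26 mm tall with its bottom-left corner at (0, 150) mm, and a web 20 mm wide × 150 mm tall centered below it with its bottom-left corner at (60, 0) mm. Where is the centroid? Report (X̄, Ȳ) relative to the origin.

X̄ = 70.00 mm, Ȳ = 123.24 mm

web: A = 20 × 150 = 3000.00, centroid at (70.00, 75.00).
flange: A = 140 × 26 = 3640.00, centroid at (70.00, 163.00).
ΣA = 6640.00 mm²
ΣAX̄ = (3000.00)(70.00) + (3640.00)(70.00) = 464800.00 mm³
ΣAȲ = (3000.00)(75.00) + (3640.00)(163.00) = 818320.00 mm³
X̄ = 464800.00 / 6640.00 = 70.00 mm
Ȳ = 818320.00 / 6640.00 = 123.24 mm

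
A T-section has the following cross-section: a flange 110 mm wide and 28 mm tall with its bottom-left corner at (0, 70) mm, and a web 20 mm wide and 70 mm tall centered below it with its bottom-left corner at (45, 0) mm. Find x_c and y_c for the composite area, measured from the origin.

Part | A | x̄ᵢ | ȳᵢ | A·x̄ᵢ | A·ȳᵢ
web | 1400.00 | 55.00 | 35.00 | 77000.00 | 49000.00
flange | 3080.00 | 55.00 | 84.00 | 169400.00 | 258720.00
Σ | 4480.00 |  |  | 246400.00 | 307720.00
x_c = 246400.00 / 4480.00 = 55.00 mm
y_c = 307720.00 / 4480.00 = 68.69 mm

x_c = 55.00 mm, y_c = 68.69 mm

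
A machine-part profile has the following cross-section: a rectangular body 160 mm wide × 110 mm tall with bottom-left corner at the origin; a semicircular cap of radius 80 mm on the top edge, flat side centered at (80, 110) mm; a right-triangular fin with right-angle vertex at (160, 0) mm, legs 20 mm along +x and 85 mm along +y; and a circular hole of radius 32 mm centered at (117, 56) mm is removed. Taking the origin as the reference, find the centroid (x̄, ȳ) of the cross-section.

x̄ = 78.21 mm, ȳ = 89.34 mm

Part | A | x̄ᵢ | ȳᵢ | A·x̄ᵢ | A·ȳᵢ
rectangular body | 17600.00 | 80.00 | 55.00 | 1408000.00 | 968000.00
semicircular top | 10053.10 | 80.00 | 143.95 | 804247.72 | 1447173.95
triangular fin | 850.00 | 166.67 | 28.33 | 141666.67 | 24083.33
hole | -3216.99 | 117.00 | 56.00 | -376387.93 | -180151.49
Σ | 25286.11 |  |  | 1977526.45 | 2259105.79
x̄ = 1977526.45 / 25286.11 = 78.21 mm
ȳ = 2259105.79 / 25286.11 = 89.34 mm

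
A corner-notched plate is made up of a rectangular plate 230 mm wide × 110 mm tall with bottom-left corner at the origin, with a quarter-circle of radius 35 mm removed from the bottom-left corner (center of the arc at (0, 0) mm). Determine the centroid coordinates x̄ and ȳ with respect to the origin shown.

x̄ = 118.96 mm, ȳ = 56.59 mm

plate: A = 230 × 110 = 25300.00, centroid at (115.00, 55.00).
removed quarter-circle: A = −¼π·35² = -962.11, centroid at (14.85, 14.85).
ΣA = 24337.89 mm²
ΣAx̄ = (25300.00)(115.00) + (-962.11)(14.85) = 2895208.33 mm³
ΣAȳ = (25300.00)(55.00) + (-962.11)(14.85) = 1377208.33 mm³
x̄ = 2895208.33 / 24337.89 = 118.96 mm
ȳ = 1377208.33 / 24337.89 = 56.59 mm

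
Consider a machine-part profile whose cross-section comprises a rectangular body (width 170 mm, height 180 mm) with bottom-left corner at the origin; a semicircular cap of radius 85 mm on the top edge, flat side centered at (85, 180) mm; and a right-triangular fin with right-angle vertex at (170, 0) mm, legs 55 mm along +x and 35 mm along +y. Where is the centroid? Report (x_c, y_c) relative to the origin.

x_c = 87.32 mm, y_c = 121.59 mm

Part | A | x̄ᵢ | ȳᵢ | A·x̄ᵢ | A·ȳᵢ
rectangular body | 30600.00 | 85.00 | 90.00 | 2601000.00 | 2754000.00
semicircular top | 11349.00 | 85.00 | 216.08 | 964665.29 | 2452237.29
triangular fin | 962.50 | 188.33 | 11.67 | 181270.83 | 11229.17
Σ | 42911.50 |  |  | 3746936.13 | 5217466.46
x_c = 3746936.13 / 42911.50 = 87.32 mm
y_c = 5217466.46 / 42911.50 = 121.59 mm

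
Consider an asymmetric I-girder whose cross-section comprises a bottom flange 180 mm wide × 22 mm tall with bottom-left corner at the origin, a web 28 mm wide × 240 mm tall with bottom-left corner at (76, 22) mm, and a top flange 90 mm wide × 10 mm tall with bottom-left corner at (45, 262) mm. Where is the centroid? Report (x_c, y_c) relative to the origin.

bottom flange: A = 180 × 22 = 3960.00, centroid at (90.00, 11.00).
web: A = 28 × 240 = 6720.00, centroid at (90.00, 142.00).
top flange: A = 90 × 10 = 900.00, centroid at (90.00, 267.00).
ΣA = 11580.00 mm², ΣAx_c = 1042200.00 mm³, ΣAy_c = 1238100.00 mm³.
x_c = 1042200.00/11580.00 = 90.00 mm; y_c = 1238100.00/11580.00 = 106.92 mm.

x_c = 90.00 mm, y_c = 106.92 mm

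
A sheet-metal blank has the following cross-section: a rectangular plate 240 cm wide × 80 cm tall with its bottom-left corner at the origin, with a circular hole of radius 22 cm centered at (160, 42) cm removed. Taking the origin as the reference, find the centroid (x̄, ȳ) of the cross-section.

plate: A = 240 × 80 = 19200.00, centroid at (120.00, 40.00).
hole: A = −π·22² = -1520.53, centroid at (160.00, 42.00).
ΣA = 17679.47 cm², ΣAx̄ = 2060715.06 cm³, ΣAȳ = 704137.70 cm³.
x̄ = 2060715.06/17679.47 = 116.56 cm; ȳ = 704137.70/17679.47 = 39.83 cm.

x̄ = 116.56 cm, ȳ = 39.83 cm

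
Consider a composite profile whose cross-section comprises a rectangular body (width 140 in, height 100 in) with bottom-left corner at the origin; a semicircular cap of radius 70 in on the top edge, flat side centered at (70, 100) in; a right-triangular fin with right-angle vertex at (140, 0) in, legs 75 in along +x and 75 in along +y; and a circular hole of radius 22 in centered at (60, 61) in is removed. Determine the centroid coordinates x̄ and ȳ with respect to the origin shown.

rectangular body: A = 140 × 100 = 14000.00, centroid at (70.00, 50.00).
semicircular top: A = ½π·70² = 7696.90, centroid at (70.00, 129.71).
triangular fin: A = ½·75·75 = 2812.50, centroid at (165.00, 25.00).
hole: A = −π·22² = -1520.53, centroid at (60.00, 61.00).
ΣA = 22988.87 in²
ΣAx̄ = (14000.00)(70.00) + (7696.90)(70.00) + (2812.50)(165.00) + (-1520.53)(60.00) = 1891613.79 in³
ΣAȳ = (14000.00)(50.00) + (7696.90)(129.71) + (2812.50)(25.00) + (-1520.53)(61.00) = 1675916.99 in³
x̄ = 1891613.79 / 22988.87 = 82.28 in
ȳ = 1675916.99 / 22988.87 = 72.90 in

x̄ = 82.28 in, ȳ = 72.90 in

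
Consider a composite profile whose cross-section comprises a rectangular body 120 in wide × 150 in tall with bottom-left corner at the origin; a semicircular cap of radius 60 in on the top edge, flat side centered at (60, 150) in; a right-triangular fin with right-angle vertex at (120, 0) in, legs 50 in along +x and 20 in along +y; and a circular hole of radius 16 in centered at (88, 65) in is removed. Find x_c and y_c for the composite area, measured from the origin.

x_c = 60.68 in, y_c = 98.21 in

rectangular body: A = 120 × 150 = 18000.00, centroid at (60.00, 75.00).
semicircular top: A = ½π·60² = 5654.87, centroid at (60.00, 175.46).
triangular fin: A = ½·50·20 = 500.00, centroid at (136.67, 6.67).
hole: A = −π·16² = -804.25, centroid at (88.00, 65.00).
ΣA = 23350.62 in², ΣAx_c = 1416851.54 in³, ΣAy_c = 2293287.25 in³.
x_c = 1416851.54/23350.62 = 60.68 in; y_c = 2293287.25/23350.62 = 98.21 in.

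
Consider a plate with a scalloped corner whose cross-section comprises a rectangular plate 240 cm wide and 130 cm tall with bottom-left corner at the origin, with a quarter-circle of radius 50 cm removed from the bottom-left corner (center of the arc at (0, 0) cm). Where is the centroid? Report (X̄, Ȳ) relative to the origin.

X̄ = 126.63 cm, Ȳ = 67.94 cm

Part | A | x̄ᵢ | ȳᵢ | A·x̄ᵢ | A·ȳᵢ
plate | 31200.00 | 120.00 | 65.00 | 3744000.00 | 2028000.00
removed quarter-circle | -1963.50 | 21.22 | 21.22 | -41666.67 | -41666.67
Σ | 29236.50 |  |  | 3702333.33 | 1986333.33
X̄ = 3702333.33 / 29236.50 = 126.63 cm
Ȳ = 1986333.33 / 29236.50 = 67.94 cm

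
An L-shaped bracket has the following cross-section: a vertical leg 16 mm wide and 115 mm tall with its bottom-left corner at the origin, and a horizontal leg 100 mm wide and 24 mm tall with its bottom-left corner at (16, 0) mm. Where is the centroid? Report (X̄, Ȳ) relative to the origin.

Part | A | x̄ᵢ | ȳᵢ | A·x̄ᵢ | A·ȳᵢ
vertical leg | 1840.00 | 8.00 | 57.50 | 14720.00 | 105800.00
horizontal leg | 2400.00 | 66.00 | 12.00 | 158400.00 | 28800.00
Σ | 4240.00 |  |  | 173120.00 | 134600.00
X̄ = 173120.00 / 4240.00 = 40.83 mm
Ȳ = 134600.00 / 4240.00 = 31.75 mm

X̄ = 40.83 mm, Ȳ = 31.75 mm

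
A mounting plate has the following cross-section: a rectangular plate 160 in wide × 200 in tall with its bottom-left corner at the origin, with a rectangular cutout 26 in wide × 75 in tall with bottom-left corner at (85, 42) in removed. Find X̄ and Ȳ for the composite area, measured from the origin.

X̄ = 78.83 in, Ȳ = 101.33 in

plate: A = 160 × 200 = 32000.00, centroid at (80.00, 100.00).
hole: A = −(26 × 75) = -1950.00, centroid at (98.00, 79.50).
ΣA = 30050.00 in²
ΣAX̄ = (32000.00)(80.00) + (-1950.00)(98.00) = 2368900.00 in³
ΣAȲ = (32000.00)(100.00) + (-1950.00)(79.50) = 3044975.00 in³
X̄ = 2368900.00 / 30050.00 = 78.83 in
Ȳ = 3044975.00 / 30050.00 = 101.33 in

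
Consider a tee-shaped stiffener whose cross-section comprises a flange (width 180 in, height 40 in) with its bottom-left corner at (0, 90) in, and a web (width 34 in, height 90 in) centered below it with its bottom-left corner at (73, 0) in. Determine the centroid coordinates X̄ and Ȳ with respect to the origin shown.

X̄ = 90.00 in, Ȳ = 90.61 in

web: A = 34 × 90 = 3060.00, centroid at (90.00, 45.00).
flange: A = 180 × 40 = 7200.00, centroid at (90.00, 110.00).
ΣA = 10260.00 in²
ΣAX̄ = (3060.00)(90.00) + (7200.00)(90.00) = 923400.00 in³
ΣAȲ = (3060.00)(45.00) + (7200.00)(110.00) = 929700.00 in³
X̄ = 923400.00 / 10260.00 = 90.00 in
Ȳ = 929700.00 / 10260.00 = 90.61 in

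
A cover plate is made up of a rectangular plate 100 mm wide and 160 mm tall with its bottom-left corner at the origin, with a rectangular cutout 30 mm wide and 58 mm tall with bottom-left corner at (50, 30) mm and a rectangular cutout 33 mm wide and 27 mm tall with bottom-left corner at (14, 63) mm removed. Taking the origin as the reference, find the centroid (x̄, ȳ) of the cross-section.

plate: A = 100 × 160 = 16000.00, centroid at (50.00, 80.00).
hole 1: A = −(30 × 58) = -1740.00, centroid at (65.00, 59.00).
hole 2: A = −(33 × 27) = -891.00, centroid at (30.50, 76.50).
ΣA = 13369.00 mm², ΣAx̄ = 659724.50 mm³, ΣAȳ = 1109178.50 mm³.
x̄ = 659724.50/13369.00 = 49.35 mm; ȳ = 1109178.50/13369.00 = 82.97 mm.

x̄ = 49.35 mm, ȳ = 82.97 mm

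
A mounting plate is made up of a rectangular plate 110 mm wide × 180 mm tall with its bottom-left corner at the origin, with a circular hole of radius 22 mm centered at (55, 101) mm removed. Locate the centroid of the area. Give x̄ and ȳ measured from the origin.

plate: A = 110 × 180 = 19800.00, centroid at (55.00, 90.00).
hole: A = −π·22² = -1520.53, centroid at (55.00, 101.00).
ΣA = 18279.47 mm², ΣAx̄ = 1005370.80 mm³, ΣAȳ = 1628426.38 mm³.
x̄ = 1005370.80/18279.47 = 55.00 mm; ȳ = 1628426.38/18279.47 = 89.08 mm.

x̄ = 55.00 mm, ȳ = 89.08 mm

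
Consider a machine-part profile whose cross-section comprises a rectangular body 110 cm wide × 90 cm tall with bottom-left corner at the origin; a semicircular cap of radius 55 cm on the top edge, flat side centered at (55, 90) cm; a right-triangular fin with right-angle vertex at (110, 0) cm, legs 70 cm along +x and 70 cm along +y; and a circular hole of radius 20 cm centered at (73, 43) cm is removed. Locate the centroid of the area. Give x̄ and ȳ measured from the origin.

x̄ = 65.68 cm, ȳ = 62.30 cm

rectangular body: A = 110 × 90 = 9900.00, centroid at (55.00, 45.00).
semicircular top: A = ½π·55² = 4751.66, centroid at (55.00, 113.34).
triangular fin: A = ½·70·70 = 2450.00, centroid at (133.33, 23.33).
hole: A = −π·20² = -1256.64, centroid at (73.00, 43.00).
ΣA = 15845.02 cm²
ΣAx̄ = (9900.00)(55.00) + (4751.66)(55.00) + (2450.00)(133.33) + (-1256.64)(73.00) = 1040773.40 cm³
ΣAȳ = (9900.00)(45.00) + (4751.66)(113.34) + (2450.00)(23.33) + (-1256.64)(43.00) = 987197.24 cm³
x̄ = 1040773.40 / 15845.02 = 65.68 cm
ȳ = 987197.24 / 15845.02 = 62.30 cm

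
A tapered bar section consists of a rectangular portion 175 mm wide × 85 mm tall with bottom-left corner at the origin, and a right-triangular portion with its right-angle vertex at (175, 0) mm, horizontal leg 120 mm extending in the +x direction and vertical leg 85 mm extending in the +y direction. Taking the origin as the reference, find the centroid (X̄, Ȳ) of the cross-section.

X̄ = 120.05 mm, Ȳ = 38.88 mm

rectangular portion: A = 175 × 85 = 14875.00, centroid at (87.50, 42.50).
triangular portion: A = ½·120·85 = 5100.00, centroid at (215.00, 28.33).
ΣA = 19975.00 mm², ΣAX̄ = 2398062.50 mm³, ΣAȲ = 776687.50 mm³.
X̄ = 2398062.50/19975.00 = 120.05 mm; Ȳ = 776687.50/19975.00 = 38.88 mm.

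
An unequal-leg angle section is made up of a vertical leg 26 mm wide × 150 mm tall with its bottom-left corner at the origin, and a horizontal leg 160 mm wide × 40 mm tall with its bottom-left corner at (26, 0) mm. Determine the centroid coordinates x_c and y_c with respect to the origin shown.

vertical leg: A = 26 × 150 = 3900.00, centroid at (13.00, 75.00).
horizontal leg: A = 160 × 40 = 6400.00, centroid at (106.00, 20.00).
ΣA = 10300.00 mm², ΣAx_c = 729100.00 mm³, ΣAy_c = 420500.00 mm³.
x_c = 729100.00/10300.00 = 70.79 mm; y_c = 420500.00/10300.00 = 40.83 mm.

x_c = 70.79 mm, y_c = 40.83 mm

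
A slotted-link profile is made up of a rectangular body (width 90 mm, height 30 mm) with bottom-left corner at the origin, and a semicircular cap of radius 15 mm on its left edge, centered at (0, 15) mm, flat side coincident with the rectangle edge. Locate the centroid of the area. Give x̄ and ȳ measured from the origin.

rectangular body: A = 90 × 30 = 2700.00, centroid at (45.00, 15.00).
semicircular end: A = ½π·15² = 353.43, centroid at (-6.37, 15.00).
ΣA = 3053.43 mm², ΣAx̄ = 119250.00 mm³, ΣAȳ = 45801.44 mm³.
x̄ = 119250.00/3053.43 = 39.05 mm; ȳ = 45801.44/3053.43 = 15.00 mm.

x̄ = 39.05 mm, ȳ = 15.00 mm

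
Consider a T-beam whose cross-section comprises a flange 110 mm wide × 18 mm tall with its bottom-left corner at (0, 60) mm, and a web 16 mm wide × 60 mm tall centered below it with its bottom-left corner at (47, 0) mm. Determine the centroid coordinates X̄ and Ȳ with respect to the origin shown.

X̄ = 55.00 mm, Ȳ = 56.27 mm

web: A = 16 × 60 = 960.00, centroid at (55.00, 30.00).
flange: A = 110 × 18 = 1980.00, centroid at (55.00, 69.00).
ΣA = 2940.00 mm², ΣAX̄ = 161700.00 mm³, ΣAȲ = 165420.00 mm³.
X̄ = 161700.00/2940.00 = 55.00 mm; Ȳ = 165420.00/2940.00 = 56.27 mm.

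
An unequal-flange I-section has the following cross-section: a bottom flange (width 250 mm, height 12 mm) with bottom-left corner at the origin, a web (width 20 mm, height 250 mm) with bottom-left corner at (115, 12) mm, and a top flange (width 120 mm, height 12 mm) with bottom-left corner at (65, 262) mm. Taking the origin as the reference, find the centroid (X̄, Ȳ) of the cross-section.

X̄ = 125.00 mm, Ȳ = 115.35 mm

bottom flange: A = 250 × 12 = 3000.00, centroid at (125.00, 6.00).
web: A = 20 × 250 = 5000.00, centroid at (125.00, 137.00).
top flange: A = 120 × 12 = 1440.00, centroid at (125.00, 268.00).
ΣA = 9440.00 mm², ΣAX̄ = 1180000.00 mm³, ΣAȲ = 1088920.00 mm³.
X̄ = 1180000.00/9440.00 = 125.00 mm; Ȳ = 1088920.00/9440.00 = 115.35 mm.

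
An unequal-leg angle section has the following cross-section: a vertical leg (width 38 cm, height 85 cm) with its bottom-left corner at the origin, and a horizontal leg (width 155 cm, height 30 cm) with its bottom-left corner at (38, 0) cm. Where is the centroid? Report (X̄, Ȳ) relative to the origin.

X̄ = 75.94 cm, Ȳ = 26.27 cm

vertical leg: A = 38 × 85 = 3230.00, centroid at (19.00, 42.50).
horizontal leg: A = 155 × 30 = 4650.00, centroid at (115.50, 15.00).
ΣA = 7880.00 cm²
ΣAX̄ = (3230.00)(19.00) + (4650.00)(115.50) = 598445.00 cm³
ΣAȲ = (3230.00)(42.50) + (4650.00)(15.00) = 207025.00 cm³
X̄ = 598445.00 / 7880.00 = 75.94 cm
Ȳ = 207025.00 / 7880.00 = 26.27 cm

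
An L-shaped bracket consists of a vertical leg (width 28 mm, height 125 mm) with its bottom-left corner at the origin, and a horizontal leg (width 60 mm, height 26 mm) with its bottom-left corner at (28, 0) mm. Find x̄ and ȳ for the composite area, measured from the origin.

vertical leg: A = 28 × 125 = 3500.00, centroid at (14.00, 62.50).
horizontal leg: A = 60 × 26 = 1560.00, centroid at (58.00, 13.00).
ΣA = 5060.00 mm²
ΣAx̄ = (3500.00)(14.00) + (1560.00)(58.00) = 139480.00 mm³
ΣAȳ = (3500.00)(62.50) + (1560.00)(13.00) = 239030.00 mm³
x̄ = 139480.00 / 5060.00 = 27.57 mm
ȳ = 239030.00 / 5060.00 = 47.24 mm

x̄ = 27.57 mm, ȳ = 47.24 mm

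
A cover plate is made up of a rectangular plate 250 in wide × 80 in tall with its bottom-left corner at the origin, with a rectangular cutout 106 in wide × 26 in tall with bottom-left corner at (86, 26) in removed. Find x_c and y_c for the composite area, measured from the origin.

Part | A | x̄ᵢ | ȳᵢ | A·x̄ᵢ | A·ȳᵢ
plate | 20000.00 | 125.00 | 40.00 | 2500000.00 | 800000.00
hole | -2756.00 | 139.00 | 39.00 | -383084.00 | -107484.00
Σ | 17244.00 |  |  | 2116916.00 | 692516.00
x_c = 2116916.00 / 17244.00 = 122.76 in
y_c = 692516.00 / 17244.00 = 40.16 in

x_c = 122.76 in, y_c = 40.16 in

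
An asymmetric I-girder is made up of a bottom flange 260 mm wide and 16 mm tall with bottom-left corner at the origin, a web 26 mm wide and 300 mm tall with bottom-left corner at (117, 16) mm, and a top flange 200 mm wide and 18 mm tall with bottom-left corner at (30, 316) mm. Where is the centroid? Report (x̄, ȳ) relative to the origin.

x̄ = 130.00 mm, ȳ = 160.54 mm

Part | A | x̄ᵢ | ȳᵢ | A·x̄ᵢ | A·ȳᵢ
bottom flange | 4160.00 | 130.00 | 8.00 | 540800.00 | 33280.00
web | 7800.00 | 130.00 | 166.00 | 1014000.00 | 1294800.00
top flange | 3600.00 | 130.00 | 325.00 | 468000.00 | 1170000.00
Σ | 15560.00 |  |  | 2022800.00 | 2498080.00
x̄ = 2022800.00 / 15560.00 = 130.00 mm
ȳ = 2498080.00 / 15560.00 = 160.54 mm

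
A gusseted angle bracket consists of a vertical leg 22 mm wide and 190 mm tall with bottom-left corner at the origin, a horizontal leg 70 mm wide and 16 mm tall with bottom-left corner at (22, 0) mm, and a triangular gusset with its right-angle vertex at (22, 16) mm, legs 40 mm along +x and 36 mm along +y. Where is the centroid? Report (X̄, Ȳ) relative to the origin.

X̄ = 22.47 mm, Ȳ = 70.80 mm

vertical leg: A = 22 × 190 = 4180.00, centroid at (11.00, 95.00).
horizontal leg: A = 70 × 16 = 1120.00, centroid at (57.00, 8.00).
gusset: A = ½·40·36 = 720.00, centroid at (35.33, 28.00).
ΣA = 6020.00 mm²
ΣAX̄ = (4180.00)(11.00) + (1120.00)(57.00) + (720.00)(35.33) = 135260.00 mm³
ΣAȲ = (4180.00)(95.00) + (1120.00)(8.00) + (720.00)(28.00) = 426220.00 mm³
X̄ = 135260.00 / 6020.00 = 22.47 mm
Ȳ = 426220.00 / 6020.00 = 70.80 mm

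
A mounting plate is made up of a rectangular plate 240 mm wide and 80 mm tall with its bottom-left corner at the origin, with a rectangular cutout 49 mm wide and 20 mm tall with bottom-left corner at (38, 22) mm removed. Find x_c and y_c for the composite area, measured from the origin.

plate: A = 240 × 80 = 19200.00, centroid at (120.00, 40.00).
hole: A = −(49 × 20) = -980.00, centroid at (62.50, 32.00).
ΣA = 18220.00 mm², ΣAx_c = 2242750.00 mm³, ΣAy_c = 736640.00 mm³.
x_c = 2242750.00/18220.00 = 123.09 mm; y_c = 736640.00/18220.00 = 40.43 mm.

x_c = 123.09 mm, y_c = 40.43 mm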